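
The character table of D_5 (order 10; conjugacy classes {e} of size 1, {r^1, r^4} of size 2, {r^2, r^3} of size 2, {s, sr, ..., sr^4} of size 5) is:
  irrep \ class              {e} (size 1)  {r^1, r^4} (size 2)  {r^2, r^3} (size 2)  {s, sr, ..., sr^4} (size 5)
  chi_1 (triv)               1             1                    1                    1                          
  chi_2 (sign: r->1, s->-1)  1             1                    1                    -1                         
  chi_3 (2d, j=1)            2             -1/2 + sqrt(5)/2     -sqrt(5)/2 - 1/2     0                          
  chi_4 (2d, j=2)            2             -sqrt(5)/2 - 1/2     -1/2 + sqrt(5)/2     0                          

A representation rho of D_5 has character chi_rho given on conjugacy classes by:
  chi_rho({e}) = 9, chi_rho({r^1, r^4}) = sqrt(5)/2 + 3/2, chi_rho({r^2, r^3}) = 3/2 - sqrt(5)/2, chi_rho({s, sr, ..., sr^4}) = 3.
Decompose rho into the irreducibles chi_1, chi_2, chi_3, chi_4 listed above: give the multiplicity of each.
Multiplicities: chi_1: 3, chi_2: 0, chi_3: 2, chi_4: 1.

Use <chi_rho, chi> = (1/|G|) sum_C |C| * chi_rho(C) * conj(chi(C)) with |G| = 10 for each irreducible chi in the table:
  <chi_rho, chi_1> = (1/10)[1*(9)*conj(1) + 2*(sqrt(5)/2 + 3/2)*conj(1) + 2*(3/2 - sqrt(5)/2)*conj(1) + 5*(3)*conj(1)]
      = (1/10)[(9) + (sqrt(5) + 3) + (3 - sqrt(5)) + (15)] = 30/10 = 3
  <chi_rho, chi_2> = (1/10)[1*(9)*conj(1) + 2*(sqrt(5)/2 + 3/2)*conj(1) + 2*(3/2 - sqrt(5)/2)*conj(1) + 5*(3)*conj(-1)]
      = (1/10)[(9) + (sqrt(5) + 3) + (3 - sqrt(5)) + (-15)] = 0/10 = 0
  <chi_rho, chi_3> = (1/10)[1*(9)*conj(2) + 2*(sqrt(5)/2 + 3/2)*conj(-1/2 + sqrt(5)/2) + 2*(3/2 - sqrt(5)/2)*conj(-sqrt(5)/2 - 1/2) + 5*(3)*conj(0)]
      = (1/10)[(18) + (1 + sqrt(5)) + (1 - sqrt(5)) + (0)] = 20/10 = 2
  <chi_rho, chi_4> = (1/10)[1*(9)*conj(2) + 2*(sqrt(5)/2 + 3/2)*conj(-sqrt(5)/2 - 1/2) + 2*(3/2 - sqrt(5)/2)*conj(-1/2 + sqrt(5)/2) + 5*(3)*conj(0)]
      = (1/10)[(18) + (-2*sqrt(5) - 4) + (-4 + 2*sqrt(5)) + (0)] = 10/10 = 1
Dimension check: dim(rho) = sum (mult * dim) = 3*1 + 0*1 + 2*2 + 1*2 = 9 = chi_rho(e) = 9.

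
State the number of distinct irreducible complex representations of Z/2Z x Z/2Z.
4

Reasoning: The number of irreducible complex representations of a finite group equals its number of conjugacy classes. Z/2Z x Z/2Z is abelian of order 4, so every element is its own conjugacy class: 4 classes, so Z/2Z x Z/2Z (order 4) has exactly 4 irreducible complex representations.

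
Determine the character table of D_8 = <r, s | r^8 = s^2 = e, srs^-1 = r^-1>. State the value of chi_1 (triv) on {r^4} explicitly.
Conjugacy classes: {e} of size 1, {r^4} of size 1, {r^1, r^7} of size 2, {r^2, r^6} of size 2, {r^3, r^5} of size 2, {s, sr^2, ...} of size 4, {sr, sr^3, ...} of size 4.
Character table:
  irrep \ class              {e} (size 1)  {r^4} (size 1)  {r^1, r^7} (size 2)  {r^2, r^6} (size 2)  {r^3, r^5} (size 2)  {s, sr^2, ...} (size 4)  {sr, sr^3, ...} (size 4)
  chi_1 (triv)               1             1               1                    1                    1                    1                        1                       
  chi_2 (sign: r->1, s->-1)  1             1               1                    1                    1                    -1                       -1                      
  chi_3 (r->-1, s->1)        1             1               -1                   1                    -1                   1                        -1                      
  chi_4 (r->-1, s->-1)       1             1               -1                   1                    -1                   -1                       1                       
  chi_5 (2d, j=1)            2             -2              sqrt(2)              0                    -sqrt(2)             0                        0                       
  chi_6 (2d, j=2)            2             2               0                    -2                   0                    0                        0                       
  chi_7 (2d, j=3)            2             -2              -sqrt(2)             0                    sqrt(2)              0                        0                       

Spot check: chi_1 (triv) on {r^4} = 1.

Explanation: D_8 has order 2*8 = 16 with 7 conjugacy classes, hence 7 irreducibles. Sum of squared dims 1 + 1 + 1 + 1 + 4 + 4 + 4 = 16 = |G|. Linear characters come from the abelianisation; the 2-dimensional irreps have character r^k -> 2*cos(2*pi*j*k/8), reflections -> 0.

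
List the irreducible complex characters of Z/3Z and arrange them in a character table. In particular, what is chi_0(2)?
Character table of Z/3Z (irreps indexed chi_0,...,chi_2 with chi_k(m) = zeta_3^(k*m), zeta_3 = exp(2*pi*i/3)):
  irrep \ class  {0} (size 1)  {1} (size 1)    {2} (size 1)  
  chi_0          1             1               1             
  chi_1          1             exp(2*I*pi/3)   exp(-2*I*pi/3)
  chi_2          1             exp(-2*I*pi/3)  exp(2*I*pi/3) 

Spot check: chi_0(2) = zeta_3^(0*2) = zeta_3^0 = 1.

Why: Z/3Z is abelian, so all 3 irreducible complex representations are 1-dimensional. They are given by chi_k(m) = zeta_3^(k*m) for k = 0,...,2. Row orthogonality: sum_m chi_k(m) conj(chi_l(m)) = 3 * [k = l].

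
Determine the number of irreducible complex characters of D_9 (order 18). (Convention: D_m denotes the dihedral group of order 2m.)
6

Derivation: The number of irreducible complex representations of a finite group equals its number of conjugacy classes. D_9 has 6 conjugacy classes ((n+3)/2 for n odd), so D_9 (order 18) has exactly 6 irreducible complex representations.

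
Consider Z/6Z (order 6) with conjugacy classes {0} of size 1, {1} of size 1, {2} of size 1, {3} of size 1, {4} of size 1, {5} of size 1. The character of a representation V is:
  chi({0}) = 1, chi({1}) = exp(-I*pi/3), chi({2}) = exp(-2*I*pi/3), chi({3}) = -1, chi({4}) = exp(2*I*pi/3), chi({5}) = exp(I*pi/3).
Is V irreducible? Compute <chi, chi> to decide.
Irreducible: <chi, chi> = 1.

Explanation: <chi, chi> = (1/|G|) sum_C |C| * |chi(C)|^2 = (1/6)[1*|1|^2 + 1*|exp(-I*pi/3)|^2 + 1*|exp(-2*I*pi/3)|^2 + 1*|-1|^2 + 1*|exp(2*I*pi/3)|^2 + 1*|exp(I*pi/3)|^2]
  = (1/6)[(1) + (1) + (1) + (1) + (1) + (1)] = 6/6 = 1.
(Exp terms are combined using exp(i*s)*conj(exp(i*t)) = exp(i*(s-t)), and sums of them are collapsed using the identity that for every m > 1 the m distinct m-th roots of unity sum to 0, e.g. 1 + exp(2*I*pi/3) + exp(-2*I*pi/3) = 0.)
A character is irreducible iff <chi, chi> = 1, so this representation is irreducible.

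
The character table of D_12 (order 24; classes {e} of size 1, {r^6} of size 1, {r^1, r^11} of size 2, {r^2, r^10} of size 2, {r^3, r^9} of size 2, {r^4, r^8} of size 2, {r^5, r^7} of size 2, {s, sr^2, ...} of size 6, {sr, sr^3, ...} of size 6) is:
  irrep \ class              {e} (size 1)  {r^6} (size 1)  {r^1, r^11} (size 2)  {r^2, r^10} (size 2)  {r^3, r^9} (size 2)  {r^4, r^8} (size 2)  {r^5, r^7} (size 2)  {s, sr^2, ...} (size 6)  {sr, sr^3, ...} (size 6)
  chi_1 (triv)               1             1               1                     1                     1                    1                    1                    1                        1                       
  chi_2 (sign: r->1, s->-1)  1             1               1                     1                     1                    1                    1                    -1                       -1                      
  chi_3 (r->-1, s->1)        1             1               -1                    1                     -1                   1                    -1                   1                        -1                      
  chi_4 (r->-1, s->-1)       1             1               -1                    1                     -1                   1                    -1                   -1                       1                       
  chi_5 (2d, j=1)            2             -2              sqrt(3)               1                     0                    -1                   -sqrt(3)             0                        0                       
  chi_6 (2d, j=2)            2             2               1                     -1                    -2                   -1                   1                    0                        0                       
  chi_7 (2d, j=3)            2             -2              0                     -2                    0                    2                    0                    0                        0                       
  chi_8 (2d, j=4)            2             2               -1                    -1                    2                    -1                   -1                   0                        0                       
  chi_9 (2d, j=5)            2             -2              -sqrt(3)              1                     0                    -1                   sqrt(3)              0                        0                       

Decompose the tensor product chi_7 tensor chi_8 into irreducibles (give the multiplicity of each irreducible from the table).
chi_7 tensor chi_8 = chi_5 + chi_9 (all other irreducibles have multiplicity 0).

Details: The character of a tensor product is the pointwise product (chi_7 * chi_8)(C) = chi_7(C) * chi_8(C):
  {e}: (2)*(2), {r^6}: (-2)*(2), {r^1, r^11}: (0)*(-1), {r^2, r^10}: (-2)*(-1), {r^3, r^9}: (0)*(2), {r^4, r^8}: (2)*(-1), {r^5, r^7}: (0)*(-1), {s, sr^2, ...}: (0)*(0), {sr, sr^3, ...}: (0)*(0)
so (chi_7 * chi_8) takes values
  {e} -> 4, {r^6} -> -4, {r^1, r^11} -> 0, {r^2, r^10} -> 2, {r^3, r^9} -> 0, {r^4, r^8} -> -2, {r^5, r^7} -> 0, {s, sr^2, ...} -> 0, {sr, sr^3, ...} -> 0.
Now take the inner product of this character with each irreducible chi from the table, <chi_7*chi_8, chi> = (1/24) sum_C |C| (chi_7*chi_8)(C) conj(chi(C)):
  <chi_7*chi_8, chi_1> = (1/24)[1*(4)*conj(1) + 1*(-4)*conj(1) + 2*(0)*conj(1) + 2*(2)*conj(1) + 2*(0)*conj(1) + 2*(-2)*conj(1) + 2*(0)*conj(1) + 6*(0)*conj(1) + 6*(0)*conj(1)]
      = (1/24)[(4) + (-4) + (0) + (4) + (0) + (-4) + (0) + (0) + (0)] = 0/24 = 0
  <chi_7*chi_8, chi_2> = (1/24)[1*(4)*conj(1) + 1*(-4)*conj(1) + 2*(0)*conj(1) + 2*(2)*conj(1) + 2*(0)*conj(1) + 2*(-2)*conj(1) + 2*(0)*conj(1) + 6*(0)*conj(-1) + 6*(0)*conj(-1)]
      = (1/24)[(4) + (-4) + (0) + (4) + (0) + (-4) + (0) + (0) + (0)] = 0/24 = 0
  <chi_7*chi_8, chi_3> = (1/24)[1*(4)*conj(1) + 1*(-4)*conj(1) + 2*(0)*conj(-1) + 2*(2)*conj(1) + 2*(0)*conj(-1) + 2*(-2)*conj(1) + 2*(0)*conj(-1) + 6*(0)*conj(1) + 6*(0)*conj(-1)]
      = (1/24)[(4) + (-4) + (0) + (4) + (0) + (-4) + (0) + (0) + (0)] = 0/24 = 0
  <chi_7*chi_8, chi_4> = (1/24)[1*(4)*conj(1) + 1*(-4)*conj(1) + 2*(0)*conj(-1) + 2*(2)*conj(1) + 2*(0)*conj(-1) + 2*(-2)*conj(1) + 2*(0)*conj(-1) + 6*(0)*conj(-1) + 6*(0)*conj(1)]
      = (1/24)[(4) + (-4) + (0) + (4) + (0) + (-4) + (0) + (0) + (0)] = 0/24 = 0
  <chi_7*chi_8, chi_5> = (1/24)[1*(4)*conj(2) + 1*(-4)*conj(-2) + 2*(0)*conj(sqrt(3)) + 2*(2)*conj(1) + 2*(0)*conj(0) + 2*(-2)*conj(-1) + 2*(0)*conj(-sqrt(3)) + 6*(0)*conj(0) + 6*(0)*conj(0)]
      = (1/24)[(8) + (8) + (0) + (4) + (0) + (4) + (0) + (0) + (0)] = 24/24 = 1
  <chi_7*chi_8, chi_6> = (1/24)[1*(4)*conj(2) + 1*(-4)*conj(2) + 2*(0)*conj(1) + 2*(2)*conj(-1) + 2*(0)*conj(-2) + 2*(-2)*conj(-1) + 2*(0)*conj(1) + 6*(0)*conj(0) + 6*(0)*conj(0)]
      = (1/24)[(8) + (-8) + (0) + (-4) + (0) + (4) + (0) + (0) + (0)] = 0/24 = 0
  <chi_7*chi_8, chi_7> = (1/24)[1*(4)*conj(2) + 1*(-4)*conj(-2) + 2*(0)*conj(0) + 2*(2)*conj(-2) + 2*(0)*conj(0) + 2*(-2)*conj(2) + 2*(0)*conj(0) + 6*(0)*conj(0) + 6*(0)*conj(0)]
      = (1/24)[(8) + (8) + (0) + (-8) + (0) + (-8) + (0) + (0) + (0)] = 0/24 = 0
  <chi_7*chi_8, chi_8> = (1/24)[1*(4)*conj(2) + 1*(-4)*conj(2) + 2*(0)*conj(-1) + 2*(2)*conj(-1) + 2*(0)*conj(2) + 2*(-2)*conj(-1) + 2*(0)*conj(-1) + 6*(0)*conj(0) + 6*(0)*conj(0)]
      = (1/24)[(8) + (-8) + (0) + (-4) + (0) + (4) + (0) + (0) + (0)] = 0/24 = 0
  <chi_7*chi_8, chi_9> = (1/24)[1*(4)*conj(2) + 1*(-4)*conj(-2) + 2*(0)*conj(-sqrt(3)) + 2*(2)*conj(1) + 2*(0)*conj(0) + 2*(-2)*conj(-1) + 2*(0)*conj(sqrt(3)) + 6*(0)*conj(0) + 6*(0)*conj(0)]
      = (1/24)[(8) + (8) + (0) + (4) + (0) + (4) + (0) + (0) + (0)] = 24/24 = 1
Hence the multiplicities are chi_5: 1, chi_9: 1. Dimension check: dim(chi_7)*dim(chi_8) = 2*2 = 4 and sum (mult * dim) = 1*2 + 1*2 = 4.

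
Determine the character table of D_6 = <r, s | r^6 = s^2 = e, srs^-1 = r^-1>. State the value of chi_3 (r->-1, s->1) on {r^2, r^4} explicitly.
Conjugacy classes: {e} of size 1, {r^3} of size 1, {r^1, r^5} of size 2, {r^2, r^4} of size 2, {s, sr^2, ...} of size 3, {sr, sr^3, ...} of size 3.
Character table:
  irrep \ class              {e} (size 1)  {r^3} (size 1)  {r^1, r^5} (size 2)  {r^2, r^4} (size 2)  {s, sr^2, ...} (size 3)  {sr, sr^3, ...} (size 3)
  chi_1 (triv)               1             1               1                    1                    1                        1                       
  chi_2 (sign: r->1, s->-1)  1             1               1                    1                    -1                       -1                      
  chi_3 (r->-1, s->1)        1             -1              -1                   1                    1                        -1                      
  chi_4 (r->-1, s->-1)       1             -1              -1                   1                    -1                       1                       
  chi_5 (2d, j=1)            2             -2              1                    -1                   0                        0                       
  chi_6 (2d, j=2)            2             2               -1                   -1                   0                        0                       

Spot check: chi_3 (r->-1, s->1) on {r^2, r^4} = 1.

D_6 has order 2*6 = 12 with 6 conjugacy classes, hence 6 irreducibles. Sum of squared dims 1 + 1 + 1 + 1 + 4 + 4 = 12 = |G|. Linear characters come from the abelianisation; the 2-dimensional irreps have character r^k -> 2*cos(2*pi*j*k/6), reflections -> 0.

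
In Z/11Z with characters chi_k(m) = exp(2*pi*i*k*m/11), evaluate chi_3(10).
chi_3(10) = zeta_11^30 = exp(-6*I*pi/11)

Why: chi_3(10) = zeta_11^(3*10) = zeta_11^30. Since zeta_11^11 = 1, this equals zeta_11^8 = exp(2*pi*i*8/11) = exp(-6*I*pi/11).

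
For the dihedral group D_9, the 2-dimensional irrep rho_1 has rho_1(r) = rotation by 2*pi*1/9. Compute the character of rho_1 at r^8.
chi_{rho_1}(r^8) = 2*cos(2*pi*1*8/9) = 2*cos(2*pi/9)

Derivation: rho_1(r^8) is rotation by angle 2*pi*1*8/9, whose trace is 2*cos(2*pi*1*8/9) = 2*cos(2*pi/9).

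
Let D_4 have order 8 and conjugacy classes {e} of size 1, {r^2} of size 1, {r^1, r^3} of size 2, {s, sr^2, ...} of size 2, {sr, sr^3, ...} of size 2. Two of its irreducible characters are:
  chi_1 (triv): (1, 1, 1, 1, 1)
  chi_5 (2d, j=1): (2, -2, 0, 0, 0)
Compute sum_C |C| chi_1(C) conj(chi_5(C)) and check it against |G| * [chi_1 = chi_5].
Sum = 0; so <chi_1, chi_5> = 0 (distinct irreducibles are orthogonal).

Derivation: Compute term by term over conjugacy classes (|C| * chi_1(C) * conj(chi_5(C))):
  1*(1)*conj(2) + 1*(1)*conj(-2) + 2*(1)*conj(0) + 2*(1)*conj(0) + 2*(1)*conj(0)
  = (2) + (-2) + (0) + (0) + (0)
  = 0.
Dividing by |G| = 8 gives 0/8 = 0, matching the row-orthogonality relation <chi_1, chi_5> = [chi_1 = chi_5].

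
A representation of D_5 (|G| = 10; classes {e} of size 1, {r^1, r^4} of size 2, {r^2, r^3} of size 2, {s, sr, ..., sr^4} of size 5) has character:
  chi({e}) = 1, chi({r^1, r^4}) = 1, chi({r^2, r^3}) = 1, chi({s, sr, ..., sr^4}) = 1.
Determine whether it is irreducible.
Irreducible: <chi, chi> = 1.

Proof sketch: <chi, chi> = (1/|G|) sum_C |C| * |chi(C)|^2 = (1/10)[1*|1|^2 + 2*|1|^2 + 2*|1|^2 + 5*|1|^2]
  = (1/10)[(1) + (2) + (2) + (5)] = 10/10 = 1.
A character is irreducible iff <chi, chi> = 1, so this representation is irreducible.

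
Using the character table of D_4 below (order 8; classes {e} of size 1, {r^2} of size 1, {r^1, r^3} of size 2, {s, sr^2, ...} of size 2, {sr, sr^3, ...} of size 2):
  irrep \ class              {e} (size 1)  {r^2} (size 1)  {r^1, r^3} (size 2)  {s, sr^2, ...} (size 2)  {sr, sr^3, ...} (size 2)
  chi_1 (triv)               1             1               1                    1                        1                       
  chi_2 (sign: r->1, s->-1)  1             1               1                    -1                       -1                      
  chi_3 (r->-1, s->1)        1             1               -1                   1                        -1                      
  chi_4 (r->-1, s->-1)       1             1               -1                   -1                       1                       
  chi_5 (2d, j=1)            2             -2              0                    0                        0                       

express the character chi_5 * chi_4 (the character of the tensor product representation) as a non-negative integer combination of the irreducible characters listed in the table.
chi_5 tensor chi_4 = chi_5 (all other irreducibles have multiplicity 0).

Working: The character of a tensor product is the pointwise product (chi_5 * chi_4)(C) = chi_5(C) * chi_4(C):
  {e}: (2)*(1), {r^2}: (-2)*(1), {r^1, r^3}: (0)*(-1), {s, sr^2, ...}: (0)*(-1), {sr, sr^3, ...}: (0)*(1)
so (chi_5 * chi_4) takes values
  {e} -> 2, {r^2} -> -2, {r^1, r^3} -> 0, {s, sr^2, ...} -> 0, {sr, sr^3, ...} -> 0.
Now take the inner product of this character with each irreducible chi from the table, <chi_5*chi_4, chi> = (1/8) sum_C |C| (chi_5*chi_4)(C) conj(chi(C)):
  <chi_5*chi_4, chi_1> = (1/8)[1*(2)*conj(1) + 1*(-2)*conj(1) + 2*(0)*conj(1) + 2*(0)*conj(1) + 2*(0)*conj(1)]
      = (1/8)[(2) + (-2) + (0) + (0) + (0)] = 0/8 = 0
  <chi_5*chi_4, chi_2> = (1/8)[1*(2)*conj(1) + 1*(-2)*conj(1) + 2*(0)*conj(1) + 2*(0)*conj(-1) + 2*(0)*conj(-1)]
      = (1/8)[(2) + (-2) + (0) + (0) + (0)] = 0/8 = 0
  <chi_5*chi_4, chi_3> = (1/8)[1*(2)*conj(1) + 1*(-2)*conj(1) + 2*(0)*conj(-1) + 2*(0)*conj(1) + 2*(0)*conj(-1)]
      = (1/8)[(2) + (-2) + (0) + (0) + (0)] = 0/8 = 0
  <chi_5*chi_4, chi_4> = (1/8)[1*(2)*conj(1) + 1*(-2)*conj(1) + 2*(0)*conj(-1) + 2*(0)*conj(-1) + 2*(0)*conj(1)]
      = (1/8)[(2) + (-2) + (0) + (0) + (0)] = 0/8 = 0
  <chi_5*chi_4, chi_5> = (1/8)[1*(2)*conj(2) + 1*(-2)*conj(-2) + 2*(0)*conj(0) + 2*(0)*conj(0) + 2*(0)*conj(0)]
      = (1/8)[(4) + (4) + (0) + (0) + (0)] = 8/8 = 1
Hence the multiplicities are chi_5: 1. Dimension check: dim(chi_5)*dim(chi_4) = 2*1 = 2 and sum (mult * dim) = 1*2 = 2.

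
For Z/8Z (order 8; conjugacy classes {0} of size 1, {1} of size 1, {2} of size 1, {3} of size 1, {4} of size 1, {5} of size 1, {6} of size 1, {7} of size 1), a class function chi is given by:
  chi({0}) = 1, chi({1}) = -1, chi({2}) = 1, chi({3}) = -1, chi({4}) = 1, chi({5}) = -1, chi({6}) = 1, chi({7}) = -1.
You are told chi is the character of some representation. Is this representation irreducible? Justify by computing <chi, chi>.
Irreducible: <chi, chi> = 1.

<chi, chi> = (1/|G|) sum_C |C| * |chi(C)|^2 = (1/8)[1*|1|^2 + 1*|-1|^2 + 1*|1|^2 + 1*|-1|^2 + 1*|1|^2 + 1*|-1|^2 + 1*|1|^2 + 1*|-1|^2]
  = (1/8)[(1) + (1) + (1) + (1) + (1) + (1) + (1) + (1)] = 8/8 = 1.
(Exp terms are combined using exp(i*s)*conj(exp(i*t)) = exp(i*(s-t)), and sums of them are collapsed using the identity that for every m > 1 the m distinct m-th roots of unity sum to 0, e.g. 1 + exp(2*I*pi/3) + exp(-2*I*pi/3) = 0.)
A character is irreducible iff <chi, chi> = 1, so this representation is irreducible.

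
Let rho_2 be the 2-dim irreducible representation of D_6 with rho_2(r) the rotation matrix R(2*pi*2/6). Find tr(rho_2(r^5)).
chi_{rho_2}(r^5) = 2*cos(2*pi*2*5/6) = -1

Solution. rho_2(r^5) is rotation by angle 2*pi*2*5/6, whose trace is 2*cos(2*pi*2*5/6) = -1.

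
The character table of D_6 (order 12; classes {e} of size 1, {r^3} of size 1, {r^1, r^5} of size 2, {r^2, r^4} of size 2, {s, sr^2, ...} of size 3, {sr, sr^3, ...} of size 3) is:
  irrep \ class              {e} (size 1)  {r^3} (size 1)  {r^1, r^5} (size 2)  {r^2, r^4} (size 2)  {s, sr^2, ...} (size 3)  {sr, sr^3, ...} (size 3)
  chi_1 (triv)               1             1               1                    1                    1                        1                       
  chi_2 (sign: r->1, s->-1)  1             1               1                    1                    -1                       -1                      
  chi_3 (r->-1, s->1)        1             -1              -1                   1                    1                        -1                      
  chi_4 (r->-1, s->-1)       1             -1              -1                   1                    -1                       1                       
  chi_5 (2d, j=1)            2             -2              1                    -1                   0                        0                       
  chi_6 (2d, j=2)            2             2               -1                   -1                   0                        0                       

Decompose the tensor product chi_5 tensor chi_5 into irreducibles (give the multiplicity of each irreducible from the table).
chi_5 tensor chi_5 = chi_1 + chi_2 + chi_6 (all other irreducibles have multiplicity 0).

Working: The character of a tensor product is the pointwise product (chi_5 * chi_5)(C) = chi_5(C) * chi_5(C):
  {e}: (2)*(2), {r^3}: (-2)*(-2), {r^1, r^5}: (1)*(1), {r^2, r^4}: (-1)*(-1), {s, sr^2, ...}: (0)*(0), {sr, sr^3, ...}: (0)*(0)
so (chi_5 * chi_5) takes values
  {e} -> 4, {r^3} -> 4, {r^1, r^5} -> 1, {r^2, r^4} -> 1, {s, sr^2, ...} -> 0, {sr, sr^3, ...} -> 0.
Now take the inner product of this character with each irreducible chi from the table, <chi_5*chi_5, chi> = (1/12) sum_C |C| (chi_5*chi_5)(C) conj(chi(C)):
  <chi_5*chi_5, chi_1> = (1/12)[1*(4)*conj(1) + 1*(4)*conj(1) + 2*(1)*conj(1) + 2*(1)*conj(1) + 3*(0)*conj(1) + 3*(0)*conj(1)]
      = (1/12)[(4) + (4) + (2) + (2) + (0) + (0)] = 12/12 = 1
  <chi_5*chi_5, chi_2> = (1/12)[1*(4)*conj(1) + 1*(4)*conj(1) + 2*(1)*conj(1) + 2*(1)*conj(1) + 3*(0)*conj(-1) + 3*(0)*conj(-1)]
      = (1/12)[(4) + (4) + (2) + (2) + (0) + (0)] = 12/12 = 1
  <chi_5*chi_5, chi_3> = (1/12)[1*(4)*conj(1) + 1*(4)*conj(-1) + 2*(1)*conj(-1) + 2*(1)*conj(1) + 3*(0)*conj(1) + 3*(0)*conj(-1)]
      = (1/12)[(4) + (-4) + (-2) + (2) + (0) + (0)] = 0/12 = 0
  <chi_5*chi_5, chi_4> = (1/12)[1*(4)*conj(1) + 1*(4)*conj(-1) + 2*(1)*conj(-1) + 2*(1)*conj(1) + 3*(0)*conj(-1) + 3*(0)*conj(1)]
      = (1/12)[(4) + (-4) + (-2) + (2) + (0) + (0)] = 0/12 = 0
  <chi_5*chi_5, chi_5> = (1/12)[1*(4)*conj(2) + 1*(4)*conj(-2) + 2*(1)*conj(1) + 2*(1)*conj(-1) + 3*(0)*conj(0) + 3*(0)*conj(0)]
      = (1/12)[(8) + (-8) + (2) + (-2) + (0) + (0)] = 0/12 = 0
  <chi_5*chi_5, chi_6> = (1/12)[1*(4)*conj(2) + 1*(4)*conj(2) + 2*(1)*conj(-1) + 2*(1)*conj(-1) + 3*(0)*conj(0) + 3*(0)*conj(0)]
      = (1/12)[(8) + (8) + (-2) + (-2) + (0) + (0)] = 12/12 = 1
Hence the multiplicities are chi_1: 1, chi_2: 1, chi_6: 1. Dimension check: dim(chi_5)*dim(chi_5) = 2*2 = 4 and sum (mult * dim) = 1*1 + 1*1 + 1*2 = 4.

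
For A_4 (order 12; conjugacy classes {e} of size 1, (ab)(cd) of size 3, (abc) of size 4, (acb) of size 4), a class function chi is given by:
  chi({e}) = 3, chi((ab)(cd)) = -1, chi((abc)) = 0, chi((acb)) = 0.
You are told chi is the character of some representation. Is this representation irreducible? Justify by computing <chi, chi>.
Irreducible: <chi, chi> = 1.

Solution. <chi, chi> = (1/|G|) sum_C |C| * |chi(C)|^2 = (1/12)[1*|3|^2 + 3*|-1|^2 + 4*|0|^2 + 4*|0|^2]
  = (1/12)[(9) + (3) + (0) + (0)] = 12/12 = 1.
(Exp terms are combined using exp(i*s)*conj(exp(i*t)) = exp(i*(s-t)), and sums of them are collapsed using the identity that for every m > 1 the m distinct m-th roots of unity sum to 0, e.g. 1 + exp(2*I*pi/3) + exp(-2*I*pi/3) = 0.)
A character is irreducible iff <chi, chi> = 1, so this representation is irreducible.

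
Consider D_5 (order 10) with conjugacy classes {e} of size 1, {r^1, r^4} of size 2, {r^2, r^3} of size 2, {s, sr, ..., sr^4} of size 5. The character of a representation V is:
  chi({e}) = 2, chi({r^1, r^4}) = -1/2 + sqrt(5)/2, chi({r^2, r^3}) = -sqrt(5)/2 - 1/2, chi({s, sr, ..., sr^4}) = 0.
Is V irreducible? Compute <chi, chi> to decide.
Irreducible: <chi, chi> = 1.

Proof sketch: <chi, chi> = (1/|G|) sum_C |C| * |chi(C)|^2 = (1/10)[1*|2|^2 + 2*|-1/2 + sqrt(5)/2|^2 + 2*|-sqrt(5)/2 - 1/2|^2 + 5*|0|^2]
  = (1/10)[(4) + (3 - sqrt(5)) + (sqrt(5) + 3) + (0)] = 10/10 = 1.
A character is irreducible iff <chi, chi> = 1, so this representation is irreducible.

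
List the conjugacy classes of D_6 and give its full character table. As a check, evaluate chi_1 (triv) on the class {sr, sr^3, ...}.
Conjugacy classes: {e} of size 1, {r^3} of size 1, {r^1, r^5} of size 2, {r^2, r^4} of size 2, {s, sr^2, ...} of size 3, {sr, sr^3, ...} of size 3.
Character table:
  irrep \ class              {e} (size 1)  {r^3} (size 1)  {r^1, r^5} (size 2)  {r^2, r^4} (size 2)  {s, sr^2, ...} (size 3)  {sr, sr^3, ...} (size 3)
  chi_1 (triv)               1             1               1                    1                    1                        1                       
  chi_2 (sign: r->1, s->-1)  1             1               1                    1                    -1                       -1                      
  chi_3 (r->-1, s->1)        1             -1              -1                   1                    1                        -1                      
  chi_4 (r->-1, s->-1)       1             -1              -1                   1                    -1                       1                       
  chi_5 (2d, j=1)            2             -2              1                    -1                   0                        0                       
  chi_6 (2d, j=2)            2             2               -1                   -1                   0                        0                       

Spot check: chi_1 (triv) on {sr, sr^3, ...} = 1.

Working: D_6 has order 2*6 = 12 with 6 conjugacy classes, hence 6 irreducibles. Sum of squared dims 1 + 1 + 1 + 1 + 4 + 4 = 12 = |G|. Linear characters come from the abelianisation; the 2-dimensional irreps have character r^k -> 2*cos(2*pi*j*k/6), reflections -> 0.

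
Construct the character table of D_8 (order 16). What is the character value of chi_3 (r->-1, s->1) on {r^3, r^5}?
Conjugacy classes: {e} of size 1, {r^4} of size 1, {r^1, r^7} of size 2, {r^2, r^6} of size 2, {r^3, r^5} of size 2, {s, sr^2, ...} of size 4, {sr, sr^3, ...} of size 4.
Character table:
  irrep \ class              {e} (size 1)  {r^4} (size 1)  {r^1, r^7} (size 2)  {r^2, r^6} (size 2)  {r^3, r^5} (size 2)  {s, sr^2, ...} (size 4)  {sr, sr^3, ...} (size 4)
  chi_1 (triv)               1             1               1                    1                    1                    1                        1                       
  chi_2 (sign: r->1, s->-1)  1             1               1                    1                    1                    -1                       -1                      
  chi_3 (r->-1, s->1)        1             1               -1                   1                    -1                   1                        -1                      
  chi_4 (r->-1, s->-1)       1             1               -1                   1                    -1                   -1                       1                       
  chi_5 (2d, j=1)            2             -2              sqrt(2)              0                    -sqrt(2)             0                        0                       
  chi_6 (2d, j=2)            2             2               0                    -2                   0                    0                        0                       
  chi_7 (2d, j=3)            2             -2              -sqrt(2)             0                    sqrt(2)              0                        0                       

Spot check: chi_3 (r->-1, s->1) on {r^3, r^5} = -1.

D_8 has order 2*8 = 16 with 7 conjugacy classes, hence 7 irreducibles. Sum of squared dims 1 + 1 + 1 + 1 + 4 + 4 + 4 = 16 = |G|. Linear characters come from the abelianisation; the 2-dimensional irreps have character r^k -> 2*cos(2*pi*j*k/8), reflections -> 0.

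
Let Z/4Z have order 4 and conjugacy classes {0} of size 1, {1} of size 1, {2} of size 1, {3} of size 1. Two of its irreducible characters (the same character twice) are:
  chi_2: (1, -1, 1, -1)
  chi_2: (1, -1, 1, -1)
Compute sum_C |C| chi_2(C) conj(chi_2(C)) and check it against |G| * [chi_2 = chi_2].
Sum = 4 = |G| = 4; so <chi_2, chi_2> = 1 (norm-1 confirms irreducibility).

Proof sketch: Compute term by term over conjugacy classes (|C| * chi_2(C) * conj(chi_2(C))):
  1*(1)*conj(1) + 1*(-1)*conj(-1) + 1*(1)*conj(1) + 1*(-1)*conj(-1)
  = (1) + (1) + (1) + (1)
  = 4.
(Exp terms are combined using exp(i*s)*conj(exp(i*t)) = exp(i*(s-t)), and sums of them are collapsed using the identity that for every m > 1 the m distinct m-th roots of unity sum to 0, e.g. 1 + exp(2*I*pi/3) + exp(-2*I*pi/3) = 0.)
Dividing by |G| = 4 gives 4/4 = 1, matching the row-orthogonality relation <chi_2, chi_2> = [chi_2 = chi_2].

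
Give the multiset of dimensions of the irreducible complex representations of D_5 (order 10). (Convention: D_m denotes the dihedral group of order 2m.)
Dimensions: 1, 1, 2, 2

Justification: There are 4 irreducibles (= number of conjugacy classes). Their dimensions d_i satisfy sum d_i^2 = |G| = 10: 1 + 1 + 4 + 4 = 10.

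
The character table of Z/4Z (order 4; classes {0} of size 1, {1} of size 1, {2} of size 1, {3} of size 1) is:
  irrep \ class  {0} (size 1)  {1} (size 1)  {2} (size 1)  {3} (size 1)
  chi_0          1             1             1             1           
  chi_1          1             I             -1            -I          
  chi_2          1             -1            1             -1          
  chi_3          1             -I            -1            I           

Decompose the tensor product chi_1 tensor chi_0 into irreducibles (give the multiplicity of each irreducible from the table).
chi_1 tensor chi_0 = chi_1 (all other irreducibles have multiplicity 0).

Derivation: The character of a tensor product is the pointwise product (chi_1 * chi_0)(C) = chi_1(C) * chi_0(C):
  {0}: (1)*(1), {1}: (I)*(1), {2}: (-1)*(1), {3}: (-I)*(1)
so (chi_1 * chi_0) takes values
  {0} -> 1, {1} -> I, {2} -> -1, {3} -> -I.
Now take the inner product of this character with each irreducible chi from the table, <chi_1*chi_0, chi> = (1/4) sum_C |C| (chi_1*chi_0)(C) conj(chi(C)):
  <chi_1*chi_0, chi_0> = (1/4)[1*(1)*conj(1) + 1*(I)*conj(1) + 1*(-1)*conj(1) + 1*(-I)*conj(1)]
      = (1/4)[(1) + (I) + (-1) + (-I)] = 0/4 = 0
  <chi_1*chi_0, chi_1> = (1/4)[1*(1)*conj(1) + 1*(I)*conj(I) + 1*(-1)*conj(-1) + 1*(-I)*conj(-I)]
      = (1/4)[(1) + (1) + (1) + (1)] = 4/4 = 1
  <chi_1*chi_0, chi_2> = (1/4)[1*(1)*conj(1) + 1*(I)*conj(-1) + 1*(-1)*conj(1) + 1*(-I)*conj(-1)]
      = (1/4)[(1) + (-I) + (-1) + (I)] = 0/4 = 0
  <chi_1*chi_0, chi_3> = (1/4)[1*(1)*conj(1) + 1*(I)*conj(-I) + 1*(-1)*conj(-1) + 1*(-I)*conj(I)]
      = (1/4)[(1) + (-1) + (1) + (-1)] = 0/4 = 0
(Exp terms are combined using exp(i*s)*conj(exp(i*t)) = exp(i*(s-t)), and sums of them are collapsed using the identity that for every m > 1 the m distinct m-th roots of unity sum to 0, e.g. 1 + exp(2*I*pi/3) + exp(-2*I*pi/3) = 0.)
Hence the multiplicities are chi_1: 1. Dimension check: dim(chi_1)*dim(chi_0) = 1*1 = 1 and sum (mult * dim) = 1*1 = 1.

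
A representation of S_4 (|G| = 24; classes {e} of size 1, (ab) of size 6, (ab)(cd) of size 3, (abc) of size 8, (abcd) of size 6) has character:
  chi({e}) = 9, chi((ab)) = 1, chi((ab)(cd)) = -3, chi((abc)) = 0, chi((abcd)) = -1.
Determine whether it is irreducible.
Not irreducible (reducible): <chi, chi> = 5 > 1.

Justification: <chi, chi> = (1/|G|) sum_C |C| * |chi(C)|^2 = (1/24)[1*|9|^2 + 6*|1|^2 + 3*|-3|^2 + 8*|0|^2 + 6*|-1|^2]
  = (1/24)[(81) + (6) + (27) + (0) + (6)] = 120/24 = 5.
A character is irreducible iff <chi, chi> = 1, so this representation is reducible.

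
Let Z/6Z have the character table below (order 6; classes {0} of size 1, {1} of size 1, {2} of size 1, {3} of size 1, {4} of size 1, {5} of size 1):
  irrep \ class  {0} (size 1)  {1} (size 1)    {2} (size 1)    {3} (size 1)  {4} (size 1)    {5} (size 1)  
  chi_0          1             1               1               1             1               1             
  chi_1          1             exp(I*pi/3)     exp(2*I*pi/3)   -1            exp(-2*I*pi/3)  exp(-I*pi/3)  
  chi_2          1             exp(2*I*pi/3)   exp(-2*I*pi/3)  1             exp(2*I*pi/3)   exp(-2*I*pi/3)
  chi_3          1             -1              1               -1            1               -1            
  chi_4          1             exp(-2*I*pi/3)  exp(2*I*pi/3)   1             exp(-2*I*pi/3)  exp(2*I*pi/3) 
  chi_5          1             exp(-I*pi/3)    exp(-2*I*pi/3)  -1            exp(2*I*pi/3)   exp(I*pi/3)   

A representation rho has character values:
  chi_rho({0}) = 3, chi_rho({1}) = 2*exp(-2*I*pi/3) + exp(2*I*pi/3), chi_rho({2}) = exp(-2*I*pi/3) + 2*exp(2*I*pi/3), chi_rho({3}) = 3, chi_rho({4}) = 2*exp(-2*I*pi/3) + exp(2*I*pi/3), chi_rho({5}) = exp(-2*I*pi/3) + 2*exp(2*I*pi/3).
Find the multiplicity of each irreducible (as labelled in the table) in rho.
Multiplicities: chi_0: 0, chi_1: 0, chi_2: 1, chi_3: 0, chi_4: 2, chi_5: 0.

Proof sketch: Use <chi_rho, chi> = (1/|G|) sum_C |C| * chi_rho(C) * conj(chi(C)) with |G| = 6 for each irreducible chi in the table:
  <chi_rho, chi_0> = (1/6)[1*(3)*conj(1) + 1*(2*exp(-2*I*pi/3) + exp(2*I*pi/3))*conj(1) + 1*(exp(-2*I*pi/3) + 2*exp(2*I*pi/3))*conj(1) + 1*(3)*conj(1) + 1*(2*exp(-2*I*pi/3) + exp(2*I*pi/3))*conj(1) + 1*(exp(-2*I*pi/3) + 2*exp(2*I*pi/3))*conj(1)]
      = (1/6)[(3) + (2*exp(-2*I*pi/3) + exp(2*I*pi/3)) + (exp(-2*I*pi/3) + 2*exp(2*I*pi/3)) + (3) + (2*exp(-2*I*pi/3) + exp(2*I*pi/3)) + (exp(-2*I*pi/3) + 2*exp(2*I*pi/3))] = 0/6 = 0
  <chi_rho, chi_1> = (1/6)[1*(3)*conj(1) + 1*(2*exp(-2*I*pi/3) + exp(2*I*pi/3))*conj(exp(I*pi/3)) + 1*(exp(-2*I*pi/3) + 2*exp(2*I*pi/3))*conj(exp(2*I*pi/3)) + 1*(3)*conj(-1) + 1*(2*exp(-2*I*pi/3) + exp(2*I*pi/3))*conj(exp(-2*I*pi/3)) + 1*(exp(-2*I*pi/3) + 2*exp(2*I*pi/3))*conj(exp(-I*pi/3))]
      = (1/6)[(3) + (-2 + exp(I*pi/3)) + (2 + exp(2*I*pi/3)) + (-3) + (2 + exp(-2*I*pi/3)) + (-2 + exp(-I*pi/3))] = 0/6 = 0
  <chi_rho, chi_2> = (1/6)[1*(3)*conj(1) + 1*(2*exp(-2*I*pi/3) + exp(2*I*pi/3))*conj(exp(2*I*pi/3)) + 1*(exp(-2*I*pi/3) + 2*exp(2*I*pi/3))*conj(exp(-2*I*pi/3)) + 1*(3)*conj(1) + 1*(2*exp(-2*I*pi/3) + exp(2*I*pi/3))*conj(exp(2*I*pi/3)) + 1*(exp(-2*I*pi/3) + 2*exp(2*I*pi/3))*conj(exp(-2*I*pi/3))]
      = (1/6)[(3) + (1 + 2*exp(2*I*pi/3)) + (1 + 2*exp(-2*I*pi/3)) + (3) + (1 + 2*exp(2*I*pi/3)) + (1 + 2*exp(-2*I*pi/3))] = 6/6 = 1
  <chi_rho, chi_3> = (1/6)[1*(3)*conj(1) + 1*(2*exp(-2*I*pi/3) + exp(2*I*pi/3))*conj(-1) + 1*(exp(-2*I*pi/3) + 2*exp(2*I*pi/3))*conj(1) + 1*(3)*conj(-1) + 1*(2*exp(-2*I*pi/3) + exp(2*I*pi/3))*conj(1) + 1*(exp(-2*I*pi/3) + 2*exp(2*I*pi/3))*conj(-1)]
      = (1/6)[(3) + (-exp(2*I*pi/3) - 2*exp(-2*I*pi/3)) + (exp(-2*I*pi/3) + 2*exp(2*I*pi/3)) + (-3) + (2*exp(-2*I*pi/3) + exp(2*I*pi/3)) + (-2*exp(2*I*pi/3) - exp(-2*I*pi/3))] = 0/6 = 0
  <chi_rho, chi_4> = (1/6)[1*(3)*conj(1) + 1*(2*exp(-2*I*pi/3) + exp(2*I*pi/3))*conj(exp(-2*I*pi/3)) + 1*(exp(-2*I*pi/3) + 2*exp(2*I*pi/3))*conj(exp(2*I*pi/3)) + 1*(3)*conj(1) + 1*(2*exp(-2*I*pi/3) + exp(2*I*pi/3))*conj(exp(-2*I*pi/3)) + 1*(exp(-2*I*pi/3) + 2*exp(2*I*pi/3))*conj(exp(2*I*pi/3))]
      = (1/6)[(3) + (2 + exp(-2*I*pi/3)) + (2 + exp(2*I*pi/3)) + (3) + (2 + exp(-2*I*pi/3)) + (2 + exp(2*I*pi/3))] = 12/6 = 2
  <chi_rho, chi_5> = (1/6)[1*(3)*conj(1) + 1*(2*exp(-2*I*pi/3) + exp(2*I*pi/3))*conj(exp(-I*pi/3)) + 1*(exp(-2*I*pi/3) + 2*exp(2*I*pi/3))*conj(exp(-2*I*pi/3)) + 1*(3)*conj(-1) + 1*(2*exp(-2*I*pi/3) + exp(2*I*pi/3))*conj(exp(2*I*pi/3)) + 1*(exp(-2*I*pi/3) + 2*exp(2*I*pi/3))*conj(exp(I*pi/3))]
      = (1/6)[(3) + (-1 + 2*exp(-I*pi/3)) + (1 + 2*exp(-2*I*pi/3)) + (-3) + (1 + 2*exp(2*I*pi/3)) + (-1 + 2*exp(I*pi/3))] = 0/6 = 0
(Exp terms are combined using exp(i*s)*conj(exp(i*t)) = exp(i*(s-t)), and sums of them are collapsed using the identity that for every m > 1 the m distinct m-th roots of unity sum to 0, e.g. 1 + exp(2*I*pi/3) + exp(-2*I*pi/3) = 0.)
Dimension check: dim(rho) = sum (mult * dim) = 0*1 + 0*1 + 1*1 + 0*1 + 2*1 + 0*1 = 3 = chi_rho(e) = 3.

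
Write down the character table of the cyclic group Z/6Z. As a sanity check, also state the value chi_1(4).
Character table of Z/6Z (irreps indexed chi_0,...,chi_5 with chi_k(m) = zeta_6^(k*m), zeta_6 = exp(2*pi*i/6)):
  irrep \ class  {0} (size 1)  {1} (size 1)    {2} (size 1)    {3} (size 1)  {4} (size 1)    {5} (size 1)  
  chi_0          1             1               1               1             1               1             
  chi_1          1             exp(I*pi/3)     exp(2*I*pi/3)   -1            exp(-2*I*pi/3)  exp(-I*pi/3)  
  chi_2          1             exp(2*I*pi/3)   exp(-2*I*pi/3)  1             exp(2*I*pi/3)   exp(-2*I*pi/3)
  chi_3          1             -1              1               -1            1               -1            
  chi_4          1             exp(-2*I*pi/3)  exp(2*I*pi/3)   1             exp(-2*I*pi/3)  exp(2*I*pi/3) 
  chi_5          1             exp(-I*pi/3)    exp(-2*I*pi/3)  -1            exp(2*I*pi/3)   exp(I*pi/3)   

Spot check: chi_1(4) = zeta_6^(1*4) = zeta_6^4 = exp(-2*I*pi/3).

Argument: Z/6Z is abelian, so all 6 irreducible complex representations are 1-dimensional. They are given by chi_k(m) = zeta_6^(k*m) for k = 0,...,5. Row orthogonality: sum_m chi_k(m) conj(chi_l(m)) = 6 * [k = l].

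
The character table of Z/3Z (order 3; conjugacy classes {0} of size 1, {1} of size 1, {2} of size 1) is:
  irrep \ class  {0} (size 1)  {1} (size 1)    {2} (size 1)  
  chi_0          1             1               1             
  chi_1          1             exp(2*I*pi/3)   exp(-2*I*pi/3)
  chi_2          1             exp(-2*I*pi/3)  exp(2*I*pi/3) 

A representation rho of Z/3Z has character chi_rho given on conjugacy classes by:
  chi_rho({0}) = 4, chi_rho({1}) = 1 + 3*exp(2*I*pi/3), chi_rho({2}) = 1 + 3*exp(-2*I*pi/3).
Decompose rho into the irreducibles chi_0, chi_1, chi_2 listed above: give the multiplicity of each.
Multiplicities: chi_0: 1, chi_1: 3, chi_2: 0.

Explanation: Use <chi_rho, chi> = (1/|G|) sum_C |C| * chi_rho(C) * conj(chi(C)) with |G| = 3 for each irreducible chi in the table:
  <chi_rho, chi_0> = (1/3)[1*(4)*conj(1) + 1*(1 + 3*exp(2*I*pi/3))*conj(1) + 1*(1 + 3*exp(-2*I*pi/3))*conj(1)]
      = (1/3)[(4) + (1 + 3*exp(2*I*pi/3)) + (1 + 3*exp(-2*I*pi/3))] = 3/3 = 1
  <chi_rho, chi_1> = (1/3)[1*(4)*conj(1) + 1*(1 + 3*exp(2*I*pi/3))*conj(exp(2*I*pi/3)) + 1*(1 + 3*exp(-2*I*pi/3))*conj(exp(-2*I*pi/3))]
      = (1/3)[(4) + (3 + exp(-2*I*pi/3)) + (3 + exp(2*I*pi/3))] = 9/3 = 3
  <chi_rho, chi_2> = (1/3)[1*(4)*conj(1) + 1*(1 + 3*exp(2*I*pi/3))*conj(exp(-2*I*pi/3)) + 1*(1 + 3*exp(-2*I*pi/3))*conj(exp(2*I*pi/3))]
      = (1/3)[(4) + (3*exp(-2*I*pi/3) + exp(2*I*pi/3)) + (exp(-2*I*pi/3) + 3*exp(2*I*pi/3))] = 0/3 = 0
(Exp terms are combined using exp(i*s)*conj(exp(i*t)) = exp(i*(s-t)), and sums of them are collapsed using the identity that for every m > 1 the m distinct m-th roots of unity sum to 0, e.g. 1 + exp(2*I*pi/3) + exp(-2*I*pi/3) = 0.)
Dimension check: dim(rho) = sum (mult * dim) = 1*1 + 3*1 + 0*1 = 4 = chi_rho(e) = 4.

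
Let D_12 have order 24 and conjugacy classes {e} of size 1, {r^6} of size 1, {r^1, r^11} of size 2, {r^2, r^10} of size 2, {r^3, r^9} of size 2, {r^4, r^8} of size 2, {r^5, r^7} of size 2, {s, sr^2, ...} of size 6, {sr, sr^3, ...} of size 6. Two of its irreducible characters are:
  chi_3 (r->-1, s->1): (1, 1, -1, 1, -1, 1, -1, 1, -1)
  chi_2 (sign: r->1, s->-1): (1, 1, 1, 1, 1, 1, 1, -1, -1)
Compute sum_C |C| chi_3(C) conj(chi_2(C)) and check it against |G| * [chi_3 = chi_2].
Sum = 0; so <chi_3, chi_2> = 0 (distinct irreducibles are orthogonal).

Justification: Compute term by term over conjugacy classes (|C| * chi_3(C) * conj(chi_2(C))):
  1*(1)*conj(1) + 1*(1)*conj(1) + 2*(-1)*conj(1) + 2*(1)*conj(1) + 2*(-1)*conj(1) + 2*(1)*conj(1) + 2*(-1)*conj(1) + 6*(1)*conj(-1) + 6*(-1)*conj(-1)
  = (1) + (1) + (-2) + (2) + (-2) + (2) + (-2) + (-6) + (6)
  = 0.
Dividing by |G| = 24 gives 0/24 = 0, matching the row-orthogonality relation <chi_3, chi_2> = [chi_3 = chi_2].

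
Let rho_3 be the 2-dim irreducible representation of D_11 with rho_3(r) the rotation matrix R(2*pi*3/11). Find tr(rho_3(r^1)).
chi_{rho_3}(r^1) = 2*cos(2*pi*3*1/11) = -2*cos(5*pi/11)

Working: rho_3(r^1) is rotation by angle 2*pi*3*1/11, whose trace is 2*cos(2*pi*3*1/11) = -2*cos(5*pi/11).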